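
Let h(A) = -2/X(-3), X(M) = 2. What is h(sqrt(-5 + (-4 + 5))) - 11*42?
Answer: -463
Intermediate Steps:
h(A) = -1 (h(A) = -2/2 = -2*1/2 = -1)
h(sqrt(-5 + (-4 + 5))) - 11*42 = -1 - 11*42 = -1 - 462 = -463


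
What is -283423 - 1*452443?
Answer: -735866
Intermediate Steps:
-283423 - 1*452443 = -283423 - 452443 = -735866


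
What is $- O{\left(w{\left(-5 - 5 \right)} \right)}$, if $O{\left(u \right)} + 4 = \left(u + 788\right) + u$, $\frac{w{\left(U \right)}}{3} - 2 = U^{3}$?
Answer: $5204$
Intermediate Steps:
$w{\left(U \right)} = 6 + 3 U^{3}$
$O{\left(u \right)} = 784 + 2 u$ ($O{\left(u \right)} = -4 + \left(\left(u + 788\right) + u\right) = -4 + \left(\left(788 + u\right) + u\right) = -4 + \left(788 + 2 u\right) = 784 + 2 u$)
$- O{\left(w{\left(-5 - 5 \right)} \right)} = - (784 + 2 \left(6 + 3 \left(-5 - 5\right)^{3}\right)) = - (784 + 2 \left(6 + 3 \left(-10\right)^{3}\right)) = - (784 + 2 \left(6 + 3 \left(-1000\right)\right)) = - (784 + 2 \left(6 - 3000\right)) = - (784 + 2 \left(-2994\right)) = - (784 - 5988) = \left(-1\right) \left(-5204\right) = 5204$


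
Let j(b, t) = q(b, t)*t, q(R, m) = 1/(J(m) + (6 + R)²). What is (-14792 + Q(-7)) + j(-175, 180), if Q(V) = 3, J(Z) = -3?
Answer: -211172041/14279 ≈ -14789.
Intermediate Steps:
q(R, m) = 1/(-3 + (6 + R)²)
j(b, t) = t/(-3 + (6 + b)²)
(-14792 + Q(-7)) + j(-175, 180) = (-14792 + 3) + 180/(-3 + (6 - 175)²) = -14789 + 180/(-3 + (-169)²) = -14789 + 180/(-3 + 28561) = -14789 + 180/28558 = -14789 + 180*(1/28558) = -14789 + 90/14279 = -211172041/14279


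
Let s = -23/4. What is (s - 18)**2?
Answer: 9025/16 ≈ 564.06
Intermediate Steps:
s = -23/4 (s = -23*1/4 = -23/4 ≈ -5.7500)
(s - 18)**2 = (-23/4 - 18)**2 = (-95/4)**2 = 9025/16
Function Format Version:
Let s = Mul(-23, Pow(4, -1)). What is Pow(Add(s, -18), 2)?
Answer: Rational(9025, 16) ≈ 564.06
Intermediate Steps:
s = Rational(-23, 4) (s = Mul(-23, Rational(1, 4)) = Rational(-23, 4) ≈ -5.7500)
Pow(Add(s, -18), 2) = Pow(Add(Rational(-23, 4), -18), 2) = Pow(Rational(-95, 4), 2) = Rational(9025, 16)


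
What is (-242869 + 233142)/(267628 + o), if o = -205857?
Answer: -9727/61771 ≈ -0.15747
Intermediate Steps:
(-242869 + 233142)/(267628 + o) = (-242869 + 233142)/(267628 - 205857) = -9727/61771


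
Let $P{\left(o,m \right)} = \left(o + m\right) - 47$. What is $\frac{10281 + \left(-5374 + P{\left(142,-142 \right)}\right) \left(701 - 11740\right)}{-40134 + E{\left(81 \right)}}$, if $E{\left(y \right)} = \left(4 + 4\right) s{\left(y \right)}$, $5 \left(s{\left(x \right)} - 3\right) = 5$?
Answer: $- \frac{29926350}{20051} \approx -1492.5$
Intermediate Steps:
$P{\left(o,m \right)} = -47 + m + o$ ($P{\left(o,m \right)} = \left(m + o\right) - 47 = -47 + m + o$)
$s{\left(x \right)} = 4$ ($s{\left(x \right)} = 3 + \frac{1}{5} \cdot 5 = 3 + 1 = 4$)
$E{\left(y \right)} = 32$ ($E{\left(y \right)} = \left(4 + 4\right) 4 = 8 \cdot 4 = 32$)
$\frac{10281 + \left(-5374 + P{\left(142,-142 \right)}\right) \left(701 - 11740\right)}{-40134 + E{\left(81 \right)}} = \frac{10281 + \left(-5374 - 47\right) \left(701 - 11740\right)}{-40134 + 32} = \frac{10281 + \left(-5374 - 47\right) \left(-11039\right)}{-40102} = \left(10281 - -59842419\right) \left(- \frac{1}{40102}\right) = \left(10281 + 59842419\right) \left(- \frac{1}{40102}\right) = 59852700 \left(- \frac{1}{40102}\right) = - \frac{29926350}{20051}$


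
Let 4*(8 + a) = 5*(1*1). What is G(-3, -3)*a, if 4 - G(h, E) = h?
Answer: -189/4 ≈ -47.250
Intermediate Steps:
G(h, E) = 4 - h
a = -27/4 (a = -8 + (5*(1*1))/4 = -8 + (5*1)/4 = -8 + (¼)*5 = -8 + 5/4 = -27/4 ≈ -6.7500)
G(-3, -3)*a = (4 - 1*(-3))*(-27/4) = (4 + 3)*(-27/4) = 7*(-27/4) = -189/4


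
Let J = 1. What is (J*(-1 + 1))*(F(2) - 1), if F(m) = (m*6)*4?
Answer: 0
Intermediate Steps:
F(m) = 24*m (F(m) = (6*m)*4 = 24*m)
(J*(-1 + 1))*(F(2) - 1) = (1*(-1 + 1))*(24*2 - 1) = (1*0)*(48 - 1) = 0*47 = 0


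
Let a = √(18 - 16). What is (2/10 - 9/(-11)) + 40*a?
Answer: 56/55 + 40*√2 ≈ 57.587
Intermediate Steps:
a = √2 ≈ 1.4142
(2/10 - 9/(-11)) + 40*a = (2/10 - 9/(-11)) + 40*√2 = (2*(⅒) - 9*(-1/11)) + 40*√2 = (⅕ + 9/11) + 40*√2 = 56/55 + 40*√2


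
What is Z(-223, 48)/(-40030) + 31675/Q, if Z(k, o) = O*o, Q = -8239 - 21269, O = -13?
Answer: -624768629/590602620 ≈ -1.0578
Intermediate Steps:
Q = -29508
Z(k, o) = -13*o
Z(-223, 48)/(-40030) + 31675/Q = -13*48/(-40030) + 31675/(-29508) = -624*(-1/40030) + 31675*(-1/29508) = 312/20015 - 31675/29508 = -624768629/590602620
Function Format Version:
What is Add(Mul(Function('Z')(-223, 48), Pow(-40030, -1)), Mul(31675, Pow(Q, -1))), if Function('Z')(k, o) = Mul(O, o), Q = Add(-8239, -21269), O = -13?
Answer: Rational(-624768629, 590602620) ≈ -1.0578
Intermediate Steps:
Q = -29508
Function('Z')(k, o) = Mul(-13, o)
Add(Mul(Function('Z')(-223, 48), Pow(-40030, -1)), Mul(31675, Pow(Q, -1))) = Add(Mul(Mul(-13, 48), Pow(-40030, -1)), Mul(31675, Pow(-29508, -1))) = Add(Mul(-624, Rational(-1, 40030)), Mul(31675, Rational(-1, 29508))) = Add(Rational(312, 20015), Rational(-31675, 29508)) = Rational(-624768629, 590602620)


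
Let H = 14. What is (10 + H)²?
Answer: 576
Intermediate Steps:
(10 + H)² = (10 + 14)² = 24² = 576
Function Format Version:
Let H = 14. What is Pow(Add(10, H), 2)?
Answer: 576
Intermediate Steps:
Pow(Add(10, H), 2) = Pow(Add(10, 14), 2) = Pow(24, 2) = 576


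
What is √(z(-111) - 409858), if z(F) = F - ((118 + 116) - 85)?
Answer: I*√410118 ≈ 640.4*I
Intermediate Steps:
z(F) = -149 + F (z(F) = F - (234 - 85) = F - 1*149 = F - 149 = -149 + F)
√(z(-111) - 409858) = √((-149 - 111) - 409858) = √(-260 - 409858) = √(-410118) = I*√410118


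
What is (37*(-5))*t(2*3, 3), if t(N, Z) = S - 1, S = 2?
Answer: -185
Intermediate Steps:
t(N, Z) = 1 (t(N, Z) = 2 - 1 = 1)
(37*(-5))*t(2*3, 3) = (37*(-5))*1 = -185*1 = -185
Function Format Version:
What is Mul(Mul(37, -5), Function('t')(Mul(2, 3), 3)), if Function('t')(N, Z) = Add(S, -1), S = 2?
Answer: -185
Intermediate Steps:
Function('t')(N, Z) = 1 (Function('t')(N, Z) = Add(2, -1) = 1)
Mul(Mul(37, -5), Function('t')(Mul(2, 3), 3)) = Mul(Mul(37, -5), 1) = Mul(-185, 1) = -185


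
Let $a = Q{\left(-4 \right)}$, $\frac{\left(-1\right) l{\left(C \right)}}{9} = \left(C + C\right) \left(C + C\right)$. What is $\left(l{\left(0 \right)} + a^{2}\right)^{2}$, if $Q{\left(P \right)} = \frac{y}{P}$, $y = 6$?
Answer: $\frac{81}{16} \approx 5.0625$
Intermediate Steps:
$l{\left(C \right)} = - 36 C^{2}$ ($l{\left(C \right)} = - 9 \left(C + C\right) \left(C + C\right) = - 9 \cdot 2 C 2 C = - 9 \cdot 4 C^{2} = - 36 C^{2}$)
$Q{\left(P \right)} = \frac{6}{P}$
$a = - \frac{3}{2}$ ($a = \frac{6}{-4} = 6 \left(- \frac{1}{4}\right) = - \frac{3}{2} \approx -1.5$)
$\left(l{\left(0 \right)} + a^{2}\right)^{2} = \left(- 36 \cdot 0^{2} + \left(- \frac{3}{2}\right)^{2}\right)^{2} = \left(\left(-36\right) 0 + \frac{9}{4}\right)^{2} = \left(0 + \frac{9}{4}\right)^{2} = \left(\frac{9}{4}\right)^{2} = \frac{81}{16}$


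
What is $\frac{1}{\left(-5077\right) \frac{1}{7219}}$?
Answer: $- \frac{7219}{5077} \approx -1.4219$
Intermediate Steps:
$\frac{1}{\left(-5077\right) \frac{1}{7219}} = \frac{1}{- \frac{5077}{7219}} = - \frac{7219}{5077}$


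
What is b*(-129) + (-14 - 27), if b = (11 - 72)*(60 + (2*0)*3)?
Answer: 472099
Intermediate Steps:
b = -3660 (b = -61*(60 + 0*3) = -61*(60 + 0) = -61*60 = -3660)
b*(-129) + (-14 - 27) = -3660*(-129) + (-14 - 27) = 472140 - 41 = 472099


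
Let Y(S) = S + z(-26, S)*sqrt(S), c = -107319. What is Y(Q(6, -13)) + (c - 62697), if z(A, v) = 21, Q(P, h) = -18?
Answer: -170034 + 63*I*sqrt(2) ≈ -1.7003e+5 + 89.095*I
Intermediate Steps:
Y(S) = S + 21*sqrt(S)
Y(Q(6, -13)) + (c - 62697) = (-18 + 21*sqrt(-18)) + (-107319 - 62697) = (-18 + 21*(3*I*sqrt(2))) - 170016 = (-18 + 63*I*sqrt(2)) - 170016 = -170034 + 63*I*sqrt(2)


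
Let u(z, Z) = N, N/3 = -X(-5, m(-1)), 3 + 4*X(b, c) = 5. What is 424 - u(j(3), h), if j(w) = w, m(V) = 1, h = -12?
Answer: 851/2 ≈ 425.50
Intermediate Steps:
X(b, c) = ½ (X(b, c) = -¾ + (¼)*5 = -¾ + 5/4 = ½)
N = -3/2 (N = 3*(-1*½) = 3*(-½) = -3/2 ≈ -1.5000)
u(z, Z) = -3/2
424 - u(j(3), h) = 424 - 1*(-3/2) = 424 + 3/2 = 851/2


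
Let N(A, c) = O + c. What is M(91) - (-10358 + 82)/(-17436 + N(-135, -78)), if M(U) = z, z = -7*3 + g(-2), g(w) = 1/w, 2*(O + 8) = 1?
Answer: -1547953/70086 ≈ -22.086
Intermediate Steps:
O = -15/2 (O = -8 + (1/2)*1 = -8 + 1/2 = -15/2 ≈ -7.5000)
N(A, c) = -15/2 + c
z = -43/2 (z = -7*3 + 1/(-2) = -21 - 1/2 = -43/2 ≈ -21.500)
M(U) = -43/2
M(91) - (-10358 + 82)/(-17436 + N(-135, -78)) = -43/2 - (-10358 + 82)/(-17436 + (-15/2 - 78)) = -43/2 - (-10276)/(-17436 - 171/2) = -43/2 - (-10276)/(-35043/2) = -43/2 - (-10276)*(-2)/35043 = -43/2 - 1*20552/35043 = -43/2 - 20552/35043 = -1547953/70086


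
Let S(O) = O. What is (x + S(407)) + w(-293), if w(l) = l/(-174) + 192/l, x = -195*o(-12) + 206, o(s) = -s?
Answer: -87993473/50982 ≈ -1726.0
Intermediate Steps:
x = -2134 (x = -(-195)*(-12) + 206 = -195*12 + 206 = -2340 + 206 = -2134)
w(l) = 192/l - l/174 (w(l) = l*(-1/174) + 192/l = -l/174 + 192/l = 192/l - l/174)
(x + S(407)) + w(-293) = (-2134 + 407) + (192/(-293) - 1/174*(-293)) = -1727 + (192*(-1/293) + 293/174) = -1727 + (-192/293 + 293/174) = -1727 + 52441/50982 = -87993473/50982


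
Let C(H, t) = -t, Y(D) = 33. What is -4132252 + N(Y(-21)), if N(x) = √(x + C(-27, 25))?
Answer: -4132252 + 2*√2 ≈ -4.1322e+6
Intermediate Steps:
N(x) = √(-25 + x) (N(x) = √(x - 1*25) = √(x - 25) = √(-25 + x))
-4132252 + N(Y(-21)) = -4132252 + √(-25 + 33) = -4132252 + √8 = -4132252 + 2*√2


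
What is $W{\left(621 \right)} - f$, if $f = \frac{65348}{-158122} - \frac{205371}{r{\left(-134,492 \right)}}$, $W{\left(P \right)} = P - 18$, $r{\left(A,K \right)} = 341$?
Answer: $\frac{32504738468}{26959801} \approx 1205.7$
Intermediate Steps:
$W{\left(P \right)} = -18 + P$
$f = - \frac{16247978465}{26959801}$ ($f = \frac{65348}{-158122} - \frac{205371}{341} = 65348 \left(- \frac{1}{158122}\right) - \frac{205371}{341} = - \frac{32674}{79061} - \frac{205371}{341} = - \frac{16247978465}{26959801} \approx -602.67$)
$W{\left(621 \right)} - f = \left(-18 + 621\right) - - \frac{16247978465}{26959801} = 603 + \frac{16247978465}{26959801} = \frac{32504738468}{26959801}$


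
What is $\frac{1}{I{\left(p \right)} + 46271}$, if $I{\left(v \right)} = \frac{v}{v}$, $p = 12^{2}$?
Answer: $\frac{1}{46272} \approx 2.1611 \cdot 10^{-5}$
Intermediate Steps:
$p = 144$
$I{\left(v \right)} = 1$
$\frac{1}{I{\left(p \right)} + 46271} = \frac{1}{1 + 46271} = \frac{1}{46272}$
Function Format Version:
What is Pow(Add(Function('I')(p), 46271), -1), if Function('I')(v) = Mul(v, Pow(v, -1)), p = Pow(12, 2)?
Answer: Rational(1, 46272) ≈ 2.1611e-5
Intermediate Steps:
p = 144
Function('I')(v) = 1
Pow(Add(Function('I')(p), 46271), -1) = Pow(Add(1, 46271), -1) = Pow(46272, -1) = Rational(1, 46272)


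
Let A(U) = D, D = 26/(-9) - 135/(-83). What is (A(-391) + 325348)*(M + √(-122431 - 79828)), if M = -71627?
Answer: -17407797249151/747 + 243034013*I*√202259/747 ≈ -2.3304e+10 + 1.4632e+8*I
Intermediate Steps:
D = -943/747 (D = 26*(-⅑) - 135*(-1/83) = -26/9 + 135/83 = -943/747 ≈ -1.2624)
A(U) = -943/747
(A(-391) + 325348)*(M + √(-122431 - 79828)) = (-943/747 + 325348)*(-71627 + √(-122431 - 79828)) = 243034013*(-71627 + √(-202259))/747 = 243034013*(-71627 + I*√202259)/747 = -17407797249151/747 + 243034013*I*√202259/747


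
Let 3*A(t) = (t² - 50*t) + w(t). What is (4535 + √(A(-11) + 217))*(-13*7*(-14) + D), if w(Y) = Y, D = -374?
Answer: 4081500 + 900*√437 ≈ 4.1003e+6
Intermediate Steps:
A(t) = -49*t/3 + t²/3 (A(t) = ((t² - 50*t) + t)/3 = (t² - 49*t)/3 = -49*t/3 + t²/3)
(4535 + √(A(-11) + 217))*(-13*7*(-14) + D) = (4535 + √((⅓)*(-11)*(-49 - 11) + 217))*(-13*7*(-14) - 374) = (4535 + √((⅓)*(-11)*(-60) + 217))*(-91*(-14) - 374) = (4535 + √(220 + 217))*(1274 - 374) = (4535 + √437)*900 = 4081500 + 900*√437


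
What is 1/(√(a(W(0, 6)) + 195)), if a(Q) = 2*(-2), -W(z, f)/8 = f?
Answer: √191/191 ≈ 0.072357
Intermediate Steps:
W(z, f) = -8*f
a(Q) = -4
1/(√(a(W(0, 6)) + 195)) = 1/(√(-4 + 195)) = 1/(√191) = √191/191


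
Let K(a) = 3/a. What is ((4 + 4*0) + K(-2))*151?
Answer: 755/2 ≈ 377.50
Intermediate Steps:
((4 + 4*0) + K(-2))*151 = ((4 + 4*0) + 3/(-2))*151 = ((4 + 0) + 3*(-½))*151 = (4 - 3/2)*151 = (5/2)*151 = 755/2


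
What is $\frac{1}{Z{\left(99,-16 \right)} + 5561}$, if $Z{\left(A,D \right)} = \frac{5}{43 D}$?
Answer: $\frac{688}{3825963} \approx 0.00017982$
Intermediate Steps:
$Z{\left(A,D \right)} = \frac{5}{43 D}$ ($Z{\left(A,D \right)} = 5 \frac{1}{43 D} = \frac{5}{43 D}$)
$\frac{1}{Z{\left(99,-16 \right)} + 5561} = \frac{1}{\frac{5}{43 \left(-16\right)} + 5561} = \frac{1}{\frac{5}{43} \left(- \frac{1}{16}\right) + 5561} = \frac{1}{- \frac{5}{688} + 5561} = \frac{1}{\frac{3825963}{688}} = \frac{688}{3825963}$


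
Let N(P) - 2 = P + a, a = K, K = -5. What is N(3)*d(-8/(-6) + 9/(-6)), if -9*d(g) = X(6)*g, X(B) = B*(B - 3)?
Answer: 0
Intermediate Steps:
X(B) = B*(-3 + B)
a = -5
N(P) = -3 + P (N(P) = 2 + (P - 5) = 2 + (-5 + P) = -3 + P)
d(g) = -2*g (d(g) = -6*(-3 + 6)*g/9 = -6*3*g/9 = -2*g)
N(3)*d(-8/(-6) + 9/(-6)) = (-3 + 3)*(-2*(-8/(-6) + 9/(-6))) = 0*(-2*(-8*(-⅙) + 9*(-⅙))) = 0*(-2*(4/3 - 3/2)) = 0*(-2*(-⅙)) = 0*(⅓) = 0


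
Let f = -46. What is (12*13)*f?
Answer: -7176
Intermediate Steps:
(12*13)*f = (12*13)*(-46) = 156*(-46) = -7176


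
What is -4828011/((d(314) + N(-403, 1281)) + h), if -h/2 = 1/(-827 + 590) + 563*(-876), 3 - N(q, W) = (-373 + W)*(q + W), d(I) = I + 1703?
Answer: -1144238607/45307766 ≈ -25.255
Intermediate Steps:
d(I) = 1703 + I
N(q, W) = 3 - (-373 + W)*(W + q) (N(q, W) = 3 - (-373 + W)*(q + W) = 3 - (-373 + W)*(W + q))
h = 233771114/237 (h = -2*(1/(-827 + 590) + 563*(-876)) = -2*(1/(-237) - 493188) = -2*(-1/237 - 493188) = -2*(-116885557/237) = 233771114/237 ≈ 9.8638e+5)
-4828011/((d(314) + N(-403, 1281)) + h) = -4828011/(((1703 + 314) + (3 - 1*1281**2 + 373*1281 + 373*(-403) - 1*1281*(-403))) + 233771114/237) = -4828011/((2017 + (3 - 1*1640961 + 477813 - 150319 + 516243)) + 233771114/237) = -4828011/((2017 + (3 - 1640961 + 477813 - 150319 + 516243)) + 233771114/237) = -4828011/((2017 - 797221) + 233771114/237) = -4828011/(-795204 + 233771114/237) = -4828011/45307766/237 = -4828011*237/45307766 = -1144238607/45307766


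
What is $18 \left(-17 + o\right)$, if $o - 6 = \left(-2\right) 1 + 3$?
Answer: $-180$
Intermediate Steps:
$o = 7$ ($o = 6 + \left(\left(-2\right) 1 + 3\right) = 6 + \left(-2 + 3\right) = 6 + 1 = 7$)
$18 \left(-17 + o\right) = 18 \left(-17 + 7\right) = 18 \left(-10\right) = -180$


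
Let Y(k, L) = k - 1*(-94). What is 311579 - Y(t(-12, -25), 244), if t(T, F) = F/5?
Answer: 311490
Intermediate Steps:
t(T, F) = F/5 (t(T, F) = F*(⅕) = F/5)
Y(k, L) = 94 + k (Y(k, L) = k + 94 = 94 + k)
311579 - Y(t(-12, -25), 244) = 311579 - (94 + (⅕)*(-25)) = 311579 - (94 - 5) = 311579 - 1*89 = 311579 - 89 = 311490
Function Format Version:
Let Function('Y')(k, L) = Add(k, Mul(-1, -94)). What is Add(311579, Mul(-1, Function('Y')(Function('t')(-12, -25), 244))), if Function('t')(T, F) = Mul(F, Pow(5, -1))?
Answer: 311490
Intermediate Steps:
Function('t')(T, F) = Mul(Rational(1, 5), F) (Function('t')(T, F) = Mul(F, Rational(1, 5)) = Mul(Rational(1, 5), F))
Function('Y')(k, L) = Add(94, k) (Function('Y')(k, L) = Add(k, 94) = Add(94, k))
Add(311579, Mul(-1, Function('Y')(Function('t')(-12, -25), 244))) = Add(311579, Mul(-1, Add(94, Mul(Rational(1, 5), -25)))) = Add(311579, Mul(-1, Add(94, -5))) = Add(311579, Mul(-1, 89)) = Add(311579, -89) = 311490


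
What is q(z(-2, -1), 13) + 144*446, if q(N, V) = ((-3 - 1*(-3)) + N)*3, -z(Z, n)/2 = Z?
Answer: 64236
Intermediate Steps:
z(Z, n) = -2*Z
q(N, V) = 3*N (q(N, V) = ((-3 + 3) + N)*3 = (0 + N)*3 = N*3 = 3*N)
q(z(-2, -1), 13) + 144*446 = 3*(-2*(-2)) + 144*446 = 3*4 + 64224 = 12 + 64224 = 64236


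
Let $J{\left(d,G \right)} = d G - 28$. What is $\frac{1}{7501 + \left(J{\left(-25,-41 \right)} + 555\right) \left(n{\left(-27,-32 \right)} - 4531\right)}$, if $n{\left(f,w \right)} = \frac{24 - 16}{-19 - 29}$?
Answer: $- \frac{3}{21074609} \approx -1.4235 \cdot 10^{-7}$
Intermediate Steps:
$J{\left(d,G \right)} = -28 + G d$ ($J{\left(d,G \right)} = G d - 28 = -28 + G d$)
$n{\left(f,w \right)} = - \frac{1}{6}$ ($n{\left(f,w \right)} = \frac{8}{-48} = 8 \left(- \frac{1}{48}\right) = - \frac{1}{6}$)
$\frac{1}{7501 + \left(J{\left(-25,-41 \right)} + 555\right) \left(n{\left(-27,-32 \right)} - 4531\right)} = \frac{1}{7501 + \left(\left(-28 - -1025\right) + 555\right) \left(- \frac{1}{6} - 4531\right)} = \frac{1}{7501 + \left(\left(-28 + 1025\right) + 555\right) \left(- \frac{27187}{6}\right)} = \frac{1}{7501 + \left(997 + 555\right) \left(- \frac{27187}{6}\right)} = \frac{1}{7501 + 1552 \left(- \frac{27187}{6}\right)} = \frac{1}{7501 - \frac{21097112}{3}} = \frac{1}{- \frac{21074609}{3}} = - \frac{3}{21074609}$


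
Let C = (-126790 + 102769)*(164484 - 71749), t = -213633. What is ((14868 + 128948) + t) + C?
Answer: -2227657252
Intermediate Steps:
C = -2227587435 (C = -24021*92735 = -2227587435)
((14868 + 128948) + t) + C = ((14868 + 128948) - 213633) - 2227587435 = (143816 - 213633) - 2227587435 = -69817 - 2227587435 = -2227657252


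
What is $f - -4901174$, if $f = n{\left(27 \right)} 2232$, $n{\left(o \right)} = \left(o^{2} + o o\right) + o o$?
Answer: $9782558$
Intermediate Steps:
$n{\left(o \right)} = 3 o^{2}$ ($n{\left(o \right)} = \left(o^{2} + o^{2}\right) + o^{2} = 2 o^{2} + o^{2} = 3 o^{2}$)
$f = 4881384$ ($f = 3 \cdot 27^{2} \cdot 2232 = 3 \cdot 729 \cdot 2232 = 2187 \cdot 2232 = 4881384$)
$f - -4901174 = 4881384 - -4901174 = 4881384 + 4901174 = 9782558$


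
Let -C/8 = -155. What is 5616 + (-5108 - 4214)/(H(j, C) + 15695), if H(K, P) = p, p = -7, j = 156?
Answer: 44047243/7844 ≈ 5615.4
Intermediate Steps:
C = 1240 (C = -8*(-155) = 1240)
H(K, P) = -7
5616 + (-5108 - 4214)/(H(j, C) + 15695) = 5616 + (-5108 - 4214)/(-7 + 15695) = 5616 - 9322/15688 = 5616 - 9322*1/15688 = 5616 - 4661/7844 = 44047243/7844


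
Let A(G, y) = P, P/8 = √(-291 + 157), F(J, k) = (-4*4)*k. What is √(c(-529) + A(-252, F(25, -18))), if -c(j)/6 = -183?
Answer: √(1098 + 8*I*√134) ≈ 33.165 + 1.3961*I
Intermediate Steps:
F(J, k) = -16*k
c(j) = 1098 (c(j) = -6*(-183) = 1098)
P = 8*I*√134 (P = 8*√(-291 + 157) = 8*√(-134) = 8*(I*√134) = 8*I*√134 ≈ 92.607*I)
A(G, y) = 8*I*√134
√(c(-529) + A(-252, F(25, -18))) = √(1098 + 8*I*√134)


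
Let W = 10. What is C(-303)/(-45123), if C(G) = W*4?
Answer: -40/45123 ≈ -0.00088647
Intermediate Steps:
C(G) = 40 (C(G) = 10*4 = 40)
C(-303)/(-45123) = 40/(-45123) = 40*(-1/45123) = -40/45123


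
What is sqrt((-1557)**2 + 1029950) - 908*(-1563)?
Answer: 1419204 + sqrt(3454199) ≈ 1.4211e+6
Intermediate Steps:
sqrt((-1557)**2 + 1029950) - 908*(-1563) = sqrt(2424249 + 1029950) - 1*(-1419204) = sqrt(3454199) + 1419204 = 1419204 + sqrt(3454199)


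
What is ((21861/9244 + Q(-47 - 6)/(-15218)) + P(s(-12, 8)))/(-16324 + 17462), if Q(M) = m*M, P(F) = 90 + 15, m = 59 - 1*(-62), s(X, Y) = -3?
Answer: 7581428815/80044184248 ≈ 0.094716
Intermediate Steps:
m = 121 (m = 59 + 62 = 121)
P(F) = 105
Q(M) = 121*M
((21861/9244 + Q(-47 - 6)/(-15218)) + P(s(-12, 8)))/(-16324 + 17462) = ((21861/9244 + (121*(-47 - 6))/(-15218)) + 105)/(-16324 + 17462) = ((21861*(1/9244) + (121*(-53))*(-1/15218)) + 105)/1138 = ((21861/9244 - 6413*(-1/15218)) + 105)*(1/1138) = ((21861/9244 + 6413/15218) + 105)*(1/1138) = (195981235/70337596 + 105)*(1/1138) = (7581428815/70337596)*(1/1138) = 7581428815/80044184248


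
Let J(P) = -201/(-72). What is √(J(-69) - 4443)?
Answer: I*√639390/12 ≈ 66.635*I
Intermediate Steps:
J(P) = 67/24 (J(P) = -201*(-1/72) = 67/24)
√(J(-69) - 4443) = √(67/24 - 4443) = √(-106565/24) = I*√639390/12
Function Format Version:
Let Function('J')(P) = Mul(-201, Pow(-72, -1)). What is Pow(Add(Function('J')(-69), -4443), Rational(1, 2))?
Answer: Mul(Rational(1, 12), I, Pow(639390, Rational(1, 2))) ≈ Mul(66.635, I)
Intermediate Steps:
Function('J')(P) = Rational(67, 24) (Function('J')(P) = Mul(-201, Rational(-1, 72)) = Rational(67, 24))
Pow(Add(Function('J')(-69), -4443), Rational(1, 2)) = Pow(Add(Rational(67, 24), -4443), Rational(1, 2)) = Pow(Rational(-106565, 24), Rational(1, 2)) = Mul(Rational(1, 12), I, Pow(639390, Rational(1, 2)))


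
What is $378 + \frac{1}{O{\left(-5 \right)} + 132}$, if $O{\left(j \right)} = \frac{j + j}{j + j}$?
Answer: $\frac{50275}{133} \approx 378.01$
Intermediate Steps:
$O{\left(j \right)} = 1$ ($O{\left(j \right)} = \frac{2 j}{2 j} = 2 j \frac{1}{2 j} = 1$)
$378 + \frac{1}{O{\left(-5 \right)} + 132} = 378 + \frac{1}{1 + 132} = 378 + \frac{1}{133} = \frac{50275}{133}$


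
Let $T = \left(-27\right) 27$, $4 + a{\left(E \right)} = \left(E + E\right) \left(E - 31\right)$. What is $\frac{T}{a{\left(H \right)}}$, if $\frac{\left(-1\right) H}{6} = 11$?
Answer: $- \frac{729}{12800} \approx -0.056953$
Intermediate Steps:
$H = -66$ ($H = \left(-6\right) 11 = -66$)
$a{\left(E \right)} = -4 + 2 E \left(-31 + E\right)$ ($a{\left(E \right)} = -4 + \left(E + E\right) \left(E - 31\right) = -4 + 2 E \left(-31 + E\right)$)
$T = -729$
$\frac{T}{a{\left(H \right)}} = - \frac{729}{-4 - -4092 + 2 \left(-66\right)^{2}} = - \frac{729}{-4 + 4092 + 2 \cdot 4356} = - \frac{729}{-4 + 4092 + 8712} = - \frac{729}{12800}$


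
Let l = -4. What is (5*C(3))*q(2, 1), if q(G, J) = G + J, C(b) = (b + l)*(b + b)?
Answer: -90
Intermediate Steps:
C(b) = 2*b*(-4 + b) (C(b) = (b - 4)*(b + b) = (-4 + b)*(2*b) = 2*b*(-4 + b))
(5*C(3))*q(2, 1) = (5*(2*3*(-4 + 3)))*(2 + 1) = (5*(2*3*(-1)))*3 = (5*(-6))*3 = -30*3 = -90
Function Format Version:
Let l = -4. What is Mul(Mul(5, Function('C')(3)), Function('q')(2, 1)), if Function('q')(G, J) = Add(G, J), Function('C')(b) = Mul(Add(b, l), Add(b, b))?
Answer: -90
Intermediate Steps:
Function('C')(b) = Mul(2, b, Add(-4, b)) (Function('C')(b) = Mul(Add(b, -4), Add(b, b)) = Mul(Add(-4, b), Mul(2, b)) = Mul(2, b, Add(-4, b)))
Mul(Mul(5, Function('C')(3)), Function('q')(2, 1)) = Mul(Mul(5, Mul(2, 3, Add(-4, 3))), Add(2, 1)) = Mul(Mul(5, Mul(2, 3, -1)), 3) = Mul(Mul(5, -6), 3) = Mul(-30, 3) = -90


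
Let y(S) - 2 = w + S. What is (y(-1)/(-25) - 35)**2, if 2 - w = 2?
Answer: 767376/625 ≈ 1227.8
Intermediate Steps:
w = 0 (w = 2 - 1*2 = 2 - 2 = 0)
y(S) = 2 + S (y(S) = 2 + (0 + S) = 2 + S)
(y(-1)/(-25) - 35)**2 = ((2 - 1)/(-25) - 35)**2 = (1*(-1/25) - 35)**2 = (-1/25 - 35)**2 = (-876/25)**2 = 767376/625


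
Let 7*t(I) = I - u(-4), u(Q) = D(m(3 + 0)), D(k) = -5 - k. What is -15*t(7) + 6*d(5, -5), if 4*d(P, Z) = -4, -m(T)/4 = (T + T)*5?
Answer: 1578/7 ≈ 225.43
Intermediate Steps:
m(T) = -40*T (m(T) = -4*(T + T)*5 = -4*2*T*5 = -40*T)
d(P, Z) = -1 (d(P, Z) = (¼)*(-4) = -1)
u(Q) = 115 (u(Q) = -5 - (-40)*(3 + 0) = -5 - (-40)*3 = -5 - 1*(-120) = -5 + 120 = 115)
t(I) = -115/7 + I/7 (t(I) = (I - 1*115)/7 = (I - 115)/7 = (-115 + I)/7 = -115/7 + I/7)
-15*t(7) + 6*d(5, -5) = -15*(-115/7 + (⅐)*7) + 6*(-1) = -15*(-115/7 + 1) - 6 = -15*(-108/7) - 6 = 1620/7 - 6 = 1578/7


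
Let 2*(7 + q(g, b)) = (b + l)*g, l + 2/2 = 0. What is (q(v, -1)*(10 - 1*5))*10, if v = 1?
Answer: -400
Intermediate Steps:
l = -1 (l = -1 + 0 = -1)
q(g, b) = -7 + g*(-1 + b)/2 (q(g, b) = -7 + ((b - 1)*g)/2 = -7 + ((-1 + b)*g)/2 = -7 + (g*(-1 + b))/2 = -7 + g*(-1 + b)/2)
(q(v, -1)*(10 - 1*5))*10 = ((-7 - ½*1 + (½)*(-1)*1)*(10 - 1*5))*10 = ((-7 - ½ - ½)*(10 - 5))*10 = -8*5*10 = -40*10 = -400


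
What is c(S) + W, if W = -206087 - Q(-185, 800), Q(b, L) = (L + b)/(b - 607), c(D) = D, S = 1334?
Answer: -54054587/264 ≈ -2.0475e+5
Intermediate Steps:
Q(b, L) = (L + b)/(-607 + b)
W = -54406763/264 (W = -206087 - (800 - 185)/(-607 - 185) = -206087 - 615/(-792) = -206087 - (-1)*615/792 = -206087 - 1*(-205/264) = -206087 + 205/264 = -54406763/264 ≈ -2.0609e+5)
c(S) + W = 1334 - 54406763/264 = -54054587/264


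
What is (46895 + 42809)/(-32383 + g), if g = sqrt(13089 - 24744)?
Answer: -363110579/131083793 - 33639*I*sqrt(1295)/131083793 ≈ -2.7701 - 0.0092348*I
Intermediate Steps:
g = 3*I*sqrt(1295) (g = sqrt(-11655) = 3*I*sqrt(1295) ≈ 107.96*I)
(46895 + 42809)/(-32383 + g) = (46895 + 42809)/(-32383 + 3*I*sqrt(1295)) = 89704/(-32383 + 3*I*sqrt(1295))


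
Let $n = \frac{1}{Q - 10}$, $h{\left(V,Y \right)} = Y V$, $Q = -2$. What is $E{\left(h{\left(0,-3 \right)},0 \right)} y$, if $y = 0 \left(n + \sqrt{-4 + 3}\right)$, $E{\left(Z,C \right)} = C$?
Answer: $0$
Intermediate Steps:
$h{\left(V,Y \right)} = V Y$
$n = - \frac{1}{12}$ ($n = \frac{1}{-2 - 10} = \frac{1}{-12} = - \frac{1}{12} \approx -0.083333$)
$y = 0$ ($y = 0 \left(- \frac{1}{12} + \sqrt{-4 + 3}\right) = 0 \left(- \frac{1}{12} + \sqrt{-1}\right) = 0 \left(- \frac{1}{12} + i\right) = 0$)
$E{\left(h{\left(0,-3 \right)},0 \right)} y = 0 \cdot 0 = 0$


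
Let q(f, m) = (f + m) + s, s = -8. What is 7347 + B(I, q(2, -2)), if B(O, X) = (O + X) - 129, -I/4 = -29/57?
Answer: 411086/57 ≈ 7212.0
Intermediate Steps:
I = 116/57 (I = -(-116)/57 = -4*(-29/57) = 116/57 ≈ 2.0351)
q(f, m) = -8 + f + m (q(f, m) = (f + m) - 8 = -8 + f + m)
B(O, X) = -129 + O + X
7347 + B(I, q(2, -2)) = 7347 + (-129 + 116/57 + (-8 + 2 - 2)) = 7347 + (-129 + 116/57 - 8) = 7347 - 7693/57 = 411086/57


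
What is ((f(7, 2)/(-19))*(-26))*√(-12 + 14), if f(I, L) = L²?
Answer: 104*√2/19 ≈ 7.7410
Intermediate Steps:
((f(7, 2)/(-19))*(-26))*√(-12 + 14) = ((2²/(-19))*(-26))*√(-12 + 14) = ((4*(-1/19))*(-26))*√2 = (-4/19*(-26))*√2 = 104*√2/19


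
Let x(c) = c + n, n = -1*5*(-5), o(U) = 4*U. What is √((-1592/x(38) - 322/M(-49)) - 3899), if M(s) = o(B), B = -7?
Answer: I*√6902126/42 ≈ 62.552*I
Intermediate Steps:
M(s) = -28 (M(s) = 4*(-7) = -28)
n = 25 (n = -5*(-5) = 25)
x(c) = 25 + c (x(c) = c + 25 = 25 + c)
√((-1592/x(38) - 322/M(-49)) - 3899) = √((-1592/(25 + 38) - 322/(-28)) - 3899) = √((-1592/63 - 322*(-1/28)) - 3899) = √((-1592*1/63 + 23/2) - 3899) = √((-1592/63 + 23/2) - 3899) = √(-1735/126 - 3899) = √(-493009/126) = I*√6902126/42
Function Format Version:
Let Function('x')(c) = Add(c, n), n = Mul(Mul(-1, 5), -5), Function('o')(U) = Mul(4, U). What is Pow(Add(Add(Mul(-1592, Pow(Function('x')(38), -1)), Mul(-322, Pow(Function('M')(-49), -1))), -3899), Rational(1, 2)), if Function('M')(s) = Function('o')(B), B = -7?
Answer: Mul(Rational(1, 42), I, Pow(6902126, Rational(1, 2))) ≈ Mul(62.552, I)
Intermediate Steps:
Function('M')(s) = -28 (Function('M')(s) = Mul(4, -7) = -28)
n = 25 (n = Mul(-5, -5) = 25)
Function('x')(c) = Add(25, c) (Function('x')(c) = Add(c, 25) = Add(25, c))
Pow(Add(Add(Mul(-1592, Pow(Function('x')(38), -1)), Mul(-322, Pow(Function('M')(-49), -1))), -3899), Rational(1, 2)) = Pow(Add(Add(Mul(-1592, Pow(Add(25, 38), -1)), Mul(-322, Pow(-28, -1))), -3899), Rational(1, 2)) = Pow(Add(Add(Mul(-1592, Pow(63, -1)), Mul(-322, Rational(-1, 28))), -3899), Rational(1, 2)) = Pow(Add(Add(Mul(-1592, Rational(1, 63)), Rational(23, 2)), -3899), Rational(1, 2)) = Pow(Add(Add(Rational(-1592, 63), Rational(23, 2)), -3899), Rational(1, 2)) = Pow(Add(Rational(-1735, 126), -3899), Rational(1, 2)) = Pow(Rational(-493009, 126), Rational(1, 2)) = Mul(Rational(1, 42), I, Pow(6902126, Rational(1, 2)))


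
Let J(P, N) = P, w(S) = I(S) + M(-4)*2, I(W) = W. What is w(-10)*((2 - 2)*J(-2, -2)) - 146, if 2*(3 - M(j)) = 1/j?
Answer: -146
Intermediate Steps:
M(j) = 3 - 1/(2*j)
w(S) = 25/4 + S (w(S) = S + (3 - ½/(-4))*2 = S + (3 - ½*(-¼))*2 = S + (3 + ⅛)*2 = S + (25/8)*2 = S + 25/4 = 25/4 + S)
w(-10)*((2 - 2)*J(-2, -2)) - 146 = (25/4 - 10)*((2 - 2)*(-2)) - 146 = -0*(-2) - 146 = -15/4*0 - 146 = 0 - 146 = -146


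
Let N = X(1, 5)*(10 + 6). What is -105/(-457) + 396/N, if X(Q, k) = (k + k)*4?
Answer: 62043/73120 ≈ 0.84851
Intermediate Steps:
X(Q, k) = 8*k (X(Q, k) = (2*k)*4 = 8*k)
N = 640 (N = (8*5)*(10 + 6) = 40*16 = 640)
-105/(-457) + 396/N = -105/(-457) + 396/640 = -105*(-1/457) + 396*(1/640) = 105/457 + 99/160 = 62043/73120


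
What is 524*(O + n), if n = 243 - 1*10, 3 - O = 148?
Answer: 46112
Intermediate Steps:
O = -145 (O = 3 - 1*148 = 3 - 148 = -145)
n = 233 (n = 243 - 10 = 233)
524*(O + n) = 524*(-145 + 233) = 524*88 = 46112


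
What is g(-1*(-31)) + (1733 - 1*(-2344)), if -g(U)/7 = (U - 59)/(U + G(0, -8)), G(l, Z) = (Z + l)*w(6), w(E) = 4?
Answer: 3881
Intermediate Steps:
G(l, Z) = 4*Z + 4*l (G(l, Z) = (Z + l)*4 = 4*Z + 4*l)
g(U) = -7*(-59 + U)/(-32 + U) (g(U) = -7*(U - 59)/(U + (4*(-8) + 4*0)) = -7*(-59 + U)/(U + (-32 + 0)) = -7*(-59 + U)/(U - 32) = -7*(-59 + U)/(-32 + U))
g(-1*(-31)) + (1733 - 1*(-2344)) = 7*(59 - (-1)*(-31))/(-32 - 1*(-31)) + (1733 - 1*(-2344)) = 7*(59 - 1*31)/(-32 + 31) + (1733 + 2344) = 7*(59 - 31)/(-1) + 4077 = 7*(-1)*28 + 4077 = -196 + 4077 = 3881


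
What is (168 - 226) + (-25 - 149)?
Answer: -232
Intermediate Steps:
(168 - 226) + (-25 - 149) = -58 - 174 = -232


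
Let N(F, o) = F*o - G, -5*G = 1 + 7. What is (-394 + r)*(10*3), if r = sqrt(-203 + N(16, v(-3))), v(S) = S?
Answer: -11820 + 6*I*sqrt(6235) ≈ -11820.0 + 473.77*I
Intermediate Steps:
G = -8/5 (G = -(1 + 7)/5 = -1/5*8 = -8/5 ≈ -1.6000)
N(F, o) = 8/5 + F*o (N(F, o) = F*o - 1*(-8/5) = F*o + 8/5 = 8/5 + F*o)
r = I*sqrt(6235)/5 (r = sqrt(-203 + (8/5 + 16*(-3))) = sqrt(-203 + (8/5 - 48)) = sqrt(-203 - 232/5) = sqrt(-1247/5) = I*sqrt(6235)/5 ≈ 15.792*I)
(-394 + r)*(10*3) = (-394 + I*sqrt(6235)/5)*(10*3) = (-394 + I*sqrt(6235)/5)*30 = -11820 + 6*I*sqrt(6235)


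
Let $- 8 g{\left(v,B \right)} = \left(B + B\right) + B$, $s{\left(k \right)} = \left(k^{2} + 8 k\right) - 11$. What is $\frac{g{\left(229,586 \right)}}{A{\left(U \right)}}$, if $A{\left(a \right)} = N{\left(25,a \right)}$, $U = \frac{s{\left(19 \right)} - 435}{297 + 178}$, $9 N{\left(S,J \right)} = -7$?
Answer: $\frac{7911}{28} \approx 282.54$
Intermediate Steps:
$s{\left(k \right)} = -11 + k^{2} + 8 k$
$N{\left(S,J \right)} = - \frac{7}{9}$ ($N{\left(S,J \right)} = \frac{1}{9} \left(-7\right) = - \frac{7}{9}$)
$g{\left(v,B \right)} = - \frac{3 B}{8}$ ($g{\left(v,B \right)} = - \frac{\left(B + B\right) + B}{8} = - \frac{2 B + B}{8} = - \frac{3 B}{8}$)
$U = \frac{67}{475}$ ($U = \frac{\left(-11 + 19^{2} + 8 \cdot 19\right) - 435}{297 + 178} = \frac{\left(-11 + 361 + 152\right) - 435}{475} = \left(502 - 435\right) \frac{1}{475} = 67 \cdot \frac{1}{475} = \frac{67}{475} \approx 0.14105$)
$A{\left(a \right)} = - \frac{7}{9}$
$\frac{g{\left(229,586 \right)}}{A{\left(U \right)}} = \frac{\left(- \frac{3}{8}\right) 586}{- \frac{7}{9}} = \left(- \frac{879}{4}\right) \left(- \frac{9}{7}\right) = \frac{7911}{28}$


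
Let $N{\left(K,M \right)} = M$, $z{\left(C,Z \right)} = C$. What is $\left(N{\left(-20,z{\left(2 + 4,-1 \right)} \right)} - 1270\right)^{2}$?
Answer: $1597696$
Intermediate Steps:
$\left(N{\left(-20,z{\left(2 + 4,-1 \right)} \right)} - 1270\right)^{2} = \left(\left(2 + 4\right) - 1270\right)^{2} = \left(6 - 1270\right)^{2} = \left(-1264\right)^{2} = 1597696$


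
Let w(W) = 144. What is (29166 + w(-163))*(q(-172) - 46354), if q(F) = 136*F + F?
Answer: -2049296580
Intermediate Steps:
q(F) = 137*F
(29166 + w(-163))*(q(-172) - 46354) = (29166 + 144)*(137*(-172) - 46354) = 29310*(-23564 - 46354) = 29310*(-69918) = -2049296580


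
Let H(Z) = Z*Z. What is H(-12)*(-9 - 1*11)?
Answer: -2880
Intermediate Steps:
H(Z) = Z²
H(-12)*(-9 - 1*11) = (-12)²*(-9 - 1*11) = 144*(-9 - 11) = 144*(-20) = -2880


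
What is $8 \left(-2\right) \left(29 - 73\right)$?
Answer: $704$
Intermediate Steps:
$8 \left(-2\right) \left(29 - 73\right) = \left(-16\right) \left(-44\right) = 704$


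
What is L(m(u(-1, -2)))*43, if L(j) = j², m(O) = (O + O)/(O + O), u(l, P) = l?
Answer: 43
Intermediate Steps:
m(O) = 1 (m(O) = (2*O)/((2*O)) = (2*O)*(1/(2*O)) = 1)
L(m(u(-1, -2)))*43 = 1²*43 = 1*43 = 43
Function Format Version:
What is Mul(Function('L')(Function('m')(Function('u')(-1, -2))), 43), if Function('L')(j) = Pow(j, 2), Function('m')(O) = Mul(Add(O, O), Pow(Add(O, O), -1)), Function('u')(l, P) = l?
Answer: 43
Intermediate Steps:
Function('m')(O) = 1 (Function('m')(O) = Mul(Mul(2, O), Pow(Mul(2, O), -1)) = Mul(Mul(2, O), Mul(Rational(1, 2), Pow(O, -1))) = 1)
Mul(Function('L')(Function('m')(Function('u')(-1, -2))), 43) = Mul(Pow(1, 2), 43) = Mul(1, 43) = 43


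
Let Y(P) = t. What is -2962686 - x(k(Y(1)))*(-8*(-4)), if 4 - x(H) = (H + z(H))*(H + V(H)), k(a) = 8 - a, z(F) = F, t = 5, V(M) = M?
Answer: -2961662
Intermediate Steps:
Y(P) = 5
x(H) = 4 - 4*H² (x(H) = 4 - (H + H)*(H + H) = 4 - 2*H*2*H = 4 - 4*H²)
-2962686 - x(k(Y(1)))*(-8*(-4)) = -2962686 - (4 - 4*(8 - 1*5)²)*(-8*(-4)) = -2962686 - (4 - 4*(8 - 5)²)*32 = -2962686 - (4 - 4*3²)*32 = -2962686 - (4 - 4*9)*32 = -2962686 - (4 - 36)*32 = -2962686 - (-32)*32 = -2962686 - 1*(-1024) = -2962686 + 1024 = -2961662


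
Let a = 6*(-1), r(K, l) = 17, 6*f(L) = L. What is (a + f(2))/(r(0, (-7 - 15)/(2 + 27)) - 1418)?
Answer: 17/4203 ≈ 0.0040447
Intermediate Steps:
f(L) = L/6
a = -6
(a + f(2))/(r(0, (-7 - 15)/(2 + 27)) - 1418) = (-6 + (1/6)*2)/(17 - 1418) = (-6 + 1/3)/(-1401) = -17/3*(-1/1401) = 17/4203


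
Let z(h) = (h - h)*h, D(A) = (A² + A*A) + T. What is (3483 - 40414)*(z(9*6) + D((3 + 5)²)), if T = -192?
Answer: -295448000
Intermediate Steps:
D(A) = -192 + 2*A² (D(A) = (A² + A*A) - 192 = (A² + A²) - 192 = 2*A² - 192 = -192 + 2*A²)
z(h) = 0 (z(h) = 0*h = 0)
(3483 - 40414)*(z(9*6) + D((3 + 5)²)) = (3483 - 40414)*(0 + (-192 + 2*((3 + 5)²)²)) = -36931*(0 + (-192 + 2*(8²)²)) = -36931*(0 + (-192 + 2*64²)) = -36931*(0 + (-192 + 2*4096)) = -36931*(0 + (-192 + 8192)) = -36931*(0 + 8000) = -36931*8000 = -295448000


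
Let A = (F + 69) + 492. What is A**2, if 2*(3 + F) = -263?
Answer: 727609/4 ≈ 1.8190e+5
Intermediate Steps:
F = -269/2 (F = -3 + (1/2)*(-263) = -3 - 263/2 = -269/2 ≈ -134.50)
A = 853/2 (A = (-269/2 + 69) + 492 = -131/2 + 492 = 853/2 ≈ 426.50)
A**2 = (853/2)**2 = 727609/4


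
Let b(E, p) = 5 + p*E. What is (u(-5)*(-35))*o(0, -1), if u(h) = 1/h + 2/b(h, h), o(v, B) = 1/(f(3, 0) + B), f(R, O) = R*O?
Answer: -14/3 ≈ -4.6667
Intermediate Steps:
b(E, p) = 5 + E*p
f(R, O) = O*R
o(v, B) = 1/B (o(v, B) = 1/(0*3 + B) = 1/(0 + B) = 1/B)
u(h) = 1/h + 2/(5 + h²) (u(h) = 1/h + 2/(5 + h*h) = 1/h + 2/(5 + h²))
(u(-5)*(-35))*o(0, -1) = (((5 + (-5)² + 2*(-5))/((-5)*(5 + (-5)²)))*(-35))/(-1) = (-(5 + 25 - 10)/(5*(5 + 25))*(-35))*(-1) = (-⅕*20/30*(-35))*(-1) = (-⅕*1/30*20*(-35))*(-1) = -2/15*(-35)*(-1) = (14/3)*(-1) = -14/3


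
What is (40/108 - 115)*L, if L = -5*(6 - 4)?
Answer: 30950/27 ≈ 1146.3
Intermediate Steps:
L = -10 (L = -5*2 = -10)
(40/108 - 115)*L = (40/108 - 115)*(-10) = (40*(1/108) - 115)*(-10) = (10/27 - 115)*(-10) = -3095/27*(-10) = 30950/27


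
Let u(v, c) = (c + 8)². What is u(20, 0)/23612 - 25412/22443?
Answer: -149647948/132481029 ≈ -1.1296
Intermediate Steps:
u(v, c) = (8 + c)²
u(20, 0)/23612 - 25412/22443 = (8 + 0)²/23612 - 25412/22443 = 8²*(1/23612) - 25412*1/22443 = 64*(1/23612) - 25412/22443 = 16/5903 - 25412/22443 = -149647948/132481029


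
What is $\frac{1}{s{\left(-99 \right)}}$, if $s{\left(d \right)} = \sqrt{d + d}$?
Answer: $- \frac{i \sqrt{22}}{66} \approx - 0.071067 i$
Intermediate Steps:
$s{\left(d \right)} = \sqrt{2} \sqrt{d}$ ($s{\left(d \right)} = \sqrt{2 d} = \sqrt{2} \sqrt{d}$)
$\frac{1}{s{\left(-99 \right)}} = \frac{1}{\sqrt{2} \sqrt{-99}} = \frac{1}{\sqrt{2} \cdot 3 i \sqrt{11}} = \frac{1}{3 i \sqrt{22}} = - \frac{i \sqrt{22}}{66}$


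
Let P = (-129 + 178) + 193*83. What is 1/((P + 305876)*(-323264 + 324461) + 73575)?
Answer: 1/385440543 ≈ 2.5944e-9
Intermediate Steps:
P = 16068 (P = 49 + 16019 = 16068)
1/((P + 305876)*(-323264 + 324461) + 73575) = 1/((16068 + 305876)*(-323264 + 324461) + 73575) = 1/(321944*1197 + 73575) = 1/(385366968 + 73575) = 1/385440543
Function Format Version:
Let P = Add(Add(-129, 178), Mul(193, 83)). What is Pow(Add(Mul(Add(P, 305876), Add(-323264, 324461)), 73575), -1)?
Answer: Rational(1, 385440543) ≈ 2.5944e-9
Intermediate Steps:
P = 16068 (P = Add(49, 16019) = 16068)
Pow(Add(Mul(Add(P, 305876), Add(-323264, 324461)), 73575), -1) = Pow(Add(Mul(Add(16068, 305876), Add(-323264, 324461)), 73575), -1) = Pow(Add(Mul(321944, 1197), 73575), -1) = Pow(Add(385366968, 73575), -1) = Pow(385440543, -1) = Rational(1, 385440543)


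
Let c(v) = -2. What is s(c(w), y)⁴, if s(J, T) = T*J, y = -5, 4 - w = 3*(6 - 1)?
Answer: 10000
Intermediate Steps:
w = -11 (w = 4 - 3*(6 - 1) = 4 - 3*5 = 4 - 1*15 = 4 - 15 = -11)
s(J, T) = J*T
s(c(w), y)⁴ = (-2*(-5))⁴ = 10⁴ = 10000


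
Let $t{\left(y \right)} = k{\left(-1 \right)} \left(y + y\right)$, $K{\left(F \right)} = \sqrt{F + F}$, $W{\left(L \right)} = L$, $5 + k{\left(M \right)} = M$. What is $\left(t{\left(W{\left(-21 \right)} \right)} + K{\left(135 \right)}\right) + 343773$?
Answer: $344025 + 3 \sqrt{30} \approx 3.4404 \cdot 10^{5}$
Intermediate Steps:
$k{\left(M \right)} = -5 + M$
$K{\left(F \right)} = \sqrt{2} \sqrt{F}$ ($K{\left(F \right)} = \sqrt{2 F} = \sqrt{2} \sqrt{F}$)
$t{\left(y \right)} = - 12 y$ ($t{\left(y \right)} = \left(-5 - 1\right) \left(y + y\right) = - 6 \cdot 2 y = - 12 y$)
$\left(t{\left(W{\left(-21 \right)} \right)} + K{\left(135 \right)}\right) + 343773 = \left(\left(-12\right) \left(-21\right) + \sqrt{2} \sqrt{135}\right) + 343773 = \left(252 + \sqrt{2} \cdot 3 \sqrt{15}\right) + 343773 = \left(252 + 3 \sqrt{30}\right) + 343773 = 344025 + 3 \sqrt{30}$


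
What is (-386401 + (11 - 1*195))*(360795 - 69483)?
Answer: -112616849520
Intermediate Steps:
(-386401 + (11 - 1*195))*(360795 - 69483) = (-386401 + (11 - 195))*291312 = (-386401 - 184)*291312 = -386585*291312 = -112616849520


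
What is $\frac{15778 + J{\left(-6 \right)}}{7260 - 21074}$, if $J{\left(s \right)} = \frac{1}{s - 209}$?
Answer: $- \frac{3392269}{2970010} \approx -1.1422$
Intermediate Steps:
$J{\left(s \right)} = \frac{1}{-209 + s}$
$\frac{15778 + J{\left(-6 \right)}}{7260 - 21074} = \frac{15778 + \frac{1}{-209 - 6}}{7260 - 21074} = \frac{15778 + \frac{1}{-215}}{-13814} = \left(15778 - \frac{1}{215}\right) \left(- \frac{1}{13814}\right) = \frac{3392269}{215} \left(- \frac{1}{13814}\right) = - \frac{3392269}{2970010}$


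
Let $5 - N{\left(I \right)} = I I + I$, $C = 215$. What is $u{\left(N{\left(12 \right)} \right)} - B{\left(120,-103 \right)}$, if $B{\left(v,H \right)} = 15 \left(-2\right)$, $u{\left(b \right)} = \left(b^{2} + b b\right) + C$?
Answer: $45847$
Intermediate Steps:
$N{\left(I \right)} = 5 - I - I^{2}$ ($N{\left(I \right)} = 5 - \left(I I + I\right) = 5 - \left(I^{2} + I\right) = 5 - \left(I + I^{2}\right) = 5 - I - I^{2}$)
$u{\left(b \right)} = 215 + 2 b^{2}$ ($u{\left(b \right)} = \left(b^{2} + b b\right) + 215 = \left(b^{2} + b^{2}\right) + 215 = 2 b^{2} + 215 = 215 + 2 b^{2}$)
$B{\left(v,H \right)} = -30$
$u{\left(N{\left(12 \right)} \right)} - B{\left(120,-103 \right)} = \left(215 + 2 \left(5 - 12 - 12^{2}\right)^{2}\right) - -30 = \left(215 + 2 \left(5 - 12 - 144\right)^{2}\right) + 30 = \left(215 + 2 \left(-151\right)^{2}\right) + 30 = \left(215 + 2 \cdot 22801\right) + 30 = \left(215 + 45602\right) + 30 = 45817 + 30 = 45847$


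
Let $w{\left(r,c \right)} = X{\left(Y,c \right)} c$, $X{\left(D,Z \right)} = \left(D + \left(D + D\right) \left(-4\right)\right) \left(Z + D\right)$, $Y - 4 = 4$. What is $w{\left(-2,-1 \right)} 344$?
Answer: $134848$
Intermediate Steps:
$Y = 8$ ($Y = 4 + 4 = 8$)
$X{\left(D,Z \right)} = - 7 D \left(D + Z\right)$ ($X{\left(D,Z \right)} = \left(D + 2 D \left(-4\right)\right) \left(D + Z\right) = \left(D - 8 D\right) \left(D + Z\right) = - 7 D \left(D + Z\right)$)
$w{\left(r,c \right)} = c \left(-448 - 56 c\right)$ ($w{\left(r,c \right)} = \left(-7\right) 8 \left(8 + c\right) c = \left(-448 - 56 c\right) c = c \left(-448 - 56 c\right)$)
$w{\left(-2,-1 \right)} 344 = \left(-56\right) \left(-1\right) \left(8 - 1\right) 344 = \left(-56\right) \left(-1\right) 7 \cdot 344 = 392 \cdot 344 = 134848$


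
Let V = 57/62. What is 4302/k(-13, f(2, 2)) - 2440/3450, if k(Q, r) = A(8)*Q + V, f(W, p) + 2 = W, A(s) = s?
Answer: -93579184/2204895 ≈ -42.442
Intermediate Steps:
V = 57/62 (V = 57*(1/62) = 57/62 ≈ 0.91935)
f(W, p) = -2 + W
k(Q, r) = 57/62 + 8*Q (k(Q, r) = 8*Q + 57/62 = 57/62 + 8*Q)
4302/k(-13, f(2, 2)) - 2440/3450 = 4302/(57/62 + 8*(-13)) - 2440/3450 = 4302/(57/62 - 104) - 2440*1/3450 = 4302/(-6391/62) - 244/345 = 4302*(-62/6391) - 244/345 = -266724/6391 - 244/345 = -93579184/2204895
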